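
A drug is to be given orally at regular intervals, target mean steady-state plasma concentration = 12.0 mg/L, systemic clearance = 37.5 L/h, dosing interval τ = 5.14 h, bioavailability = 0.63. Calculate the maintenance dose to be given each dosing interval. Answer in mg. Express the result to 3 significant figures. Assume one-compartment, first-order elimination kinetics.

At steady state, F × (Dose/τ) = Css × CL.
Dose = Css × CL × τ / F = 12.0 × 37.50 × 5.14 / 0.63 = 3671 mg

3670 mg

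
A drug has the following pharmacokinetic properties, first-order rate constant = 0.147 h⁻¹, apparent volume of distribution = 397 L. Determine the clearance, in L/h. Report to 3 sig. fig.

58.4 L/h

CL = k × Vd = 0.147 × 397 = 58.36 L/h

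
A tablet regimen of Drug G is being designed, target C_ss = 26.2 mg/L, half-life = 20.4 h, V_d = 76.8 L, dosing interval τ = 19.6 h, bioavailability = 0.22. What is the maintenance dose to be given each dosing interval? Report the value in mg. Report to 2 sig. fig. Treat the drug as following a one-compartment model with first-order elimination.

6100 mg

k = ln2 / t½ = 0.693147 / 20.4 = 0.03398 h⁻¹
CL = k × Vd = 0.03398 × 76.8 = 2.610 L/h
At steady state, F × (Dose/τ) = Css × CL.
Dose = Css × CL × τ / F = 26.2 × 2.610 × 19.6 / 0.22 = 6092 mg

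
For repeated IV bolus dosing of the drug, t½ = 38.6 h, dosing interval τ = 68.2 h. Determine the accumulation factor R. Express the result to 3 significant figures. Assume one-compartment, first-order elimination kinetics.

1.42

k = ln2 / t½ = 0.693147 / 38.6 = 0.01796 h⁻¹
e^(−kτ) = e^(−0.01796 × 68.2) = 0.2938
Accumulation ratio R = 1 / (1 − e^(−kτ)) = 1 / (1 − 0.2938) = 1.416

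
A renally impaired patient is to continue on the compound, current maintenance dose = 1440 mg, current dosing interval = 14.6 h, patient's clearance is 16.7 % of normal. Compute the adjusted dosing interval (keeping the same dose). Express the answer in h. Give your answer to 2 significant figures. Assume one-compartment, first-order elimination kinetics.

To keep the same average steady-state level, dosing rate must scale with clearance.
CL ratio = 16.7 / 100 = 0.1670
New interval (same dose) = 14.6 / 0.1670 = 87.43 h

87 h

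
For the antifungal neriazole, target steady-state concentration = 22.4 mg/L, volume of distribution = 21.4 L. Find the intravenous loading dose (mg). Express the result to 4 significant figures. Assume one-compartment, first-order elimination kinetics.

LD = Css × Vd = 22.4 × 21.4 = 479.4 mg

479.4 mg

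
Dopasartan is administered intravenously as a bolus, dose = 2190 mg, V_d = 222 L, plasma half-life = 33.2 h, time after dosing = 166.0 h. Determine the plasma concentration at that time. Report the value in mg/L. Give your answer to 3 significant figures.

C₀ = Dose / Vd = 2190 / 222 = 9.865 mg/L
k = ln2 / t½ = 0.693147 / 33.2 = 0.02088 h⁻¹
t / t½ = 166.0 / 33.2 = 5 half-lives
C = C₀ × (1/2)^5 = 9.865 × 0.03125 = 0.3083 mg/L

0.308 mg/L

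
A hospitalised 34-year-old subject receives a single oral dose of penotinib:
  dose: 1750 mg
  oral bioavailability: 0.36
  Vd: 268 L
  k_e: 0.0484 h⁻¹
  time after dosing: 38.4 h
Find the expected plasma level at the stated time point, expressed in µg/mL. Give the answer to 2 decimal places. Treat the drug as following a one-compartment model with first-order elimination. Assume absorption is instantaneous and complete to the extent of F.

0.37 µg/mL

Amount reaching circulation = F × Dose = 0.36 × 1750 = 630.0 mg
C₀ = F·Dose / Vd = 630.0 / 268 = 2.351 mg/L
C = C₀ · e^(−k·t) = 2.351 × e^(−0.04840 × 38.4)
  = 2.351 × 0.1559 = 0.3665 mg/L
(0.3665 mg/L = 0.3665 µg/mL)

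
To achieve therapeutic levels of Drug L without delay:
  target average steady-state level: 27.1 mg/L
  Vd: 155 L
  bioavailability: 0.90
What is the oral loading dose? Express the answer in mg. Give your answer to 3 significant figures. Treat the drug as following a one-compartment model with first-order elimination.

LD = Css × Vd / F = 27.1 × 155 / 0.90 = 4667 mg

4670 mg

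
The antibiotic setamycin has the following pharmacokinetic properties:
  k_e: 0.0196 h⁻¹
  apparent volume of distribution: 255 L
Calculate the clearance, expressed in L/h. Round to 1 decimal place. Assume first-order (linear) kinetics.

CL = k × Vd = 0.0196 × 255 = 4.998 L/h

5.0 L/h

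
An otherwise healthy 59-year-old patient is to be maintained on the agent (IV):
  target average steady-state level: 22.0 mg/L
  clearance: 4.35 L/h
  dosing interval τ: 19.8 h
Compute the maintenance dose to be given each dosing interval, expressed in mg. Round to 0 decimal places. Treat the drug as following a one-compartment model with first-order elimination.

At steady state, Dose/τ = Css × CL.
Dose = Css × CL × τ = 22.0 × 4.350 × 19.8 = 1895 mg

1895 mg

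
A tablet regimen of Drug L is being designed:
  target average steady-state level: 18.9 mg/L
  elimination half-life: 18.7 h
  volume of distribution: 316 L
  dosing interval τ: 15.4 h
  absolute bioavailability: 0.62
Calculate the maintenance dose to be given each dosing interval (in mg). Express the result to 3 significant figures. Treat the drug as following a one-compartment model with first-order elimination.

5500 mg

k = ln2 / t½ = 0.693147 / 18.7 = 0.03707 h⁻¹
CL = k × Vd = 0.03707 × 316 = 11.71 L/h
At steady state, F × (Dose/τ) = Css × CL.
Dose = Css × CL × τ / F = 18.9 × 11.71 × 15.4 / 0.62 = 5497 mg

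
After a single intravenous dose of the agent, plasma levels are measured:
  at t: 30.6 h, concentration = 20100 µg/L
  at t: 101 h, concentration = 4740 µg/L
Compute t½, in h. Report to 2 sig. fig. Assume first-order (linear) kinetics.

k = ln(C₁/C₂) / (t₂ − t₁) = ln(20100/4740) / (101 − 30.6)
  = 1.445 / 70.40 = 0.02053 h⁻¹
t½ = ln2 / k = 0.693147 / 0.02053 = 33.76 h

34 h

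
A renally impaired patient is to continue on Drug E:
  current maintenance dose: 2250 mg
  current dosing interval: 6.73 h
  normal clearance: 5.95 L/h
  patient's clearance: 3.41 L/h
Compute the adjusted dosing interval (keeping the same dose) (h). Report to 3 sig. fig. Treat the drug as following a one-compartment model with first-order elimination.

11.7 h

To keep the same average steady-state level, dosing rate must scale with clearance.
CL ratio = 3.41 / 5.95 = 0.5731
New interval (same dose) = 6.73 / 0.5731 = 11.74 h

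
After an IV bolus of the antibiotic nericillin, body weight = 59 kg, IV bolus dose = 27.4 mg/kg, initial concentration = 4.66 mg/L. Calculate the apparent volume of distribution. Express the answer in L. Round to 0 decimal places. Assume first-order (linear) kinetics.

Dose = 27.4 × 59 = 1617 mg
Vd = Dose / C₀ = 1617 / 4.66 = 347.0 L

347 L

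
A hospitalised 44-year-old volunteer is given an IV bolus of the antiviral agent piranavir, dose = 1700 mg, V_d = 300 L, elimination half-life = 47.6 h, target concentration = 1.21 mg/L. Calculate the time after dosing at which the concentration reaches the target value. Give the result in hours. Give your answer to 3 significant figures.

C₀ = Dose / Vd = 1700 / 300 = 5.667 mg/L
k = ln2 / t½ = 0.693147 / 47.6 = 0.01456 h⁻¹
t = ln(C₀ / C) / k = ln(5.667 / 1.21) / 0.01456
  = ln(4.683) / 0.01456 = 1.544 / 0.01456 = 106.0 h

106 h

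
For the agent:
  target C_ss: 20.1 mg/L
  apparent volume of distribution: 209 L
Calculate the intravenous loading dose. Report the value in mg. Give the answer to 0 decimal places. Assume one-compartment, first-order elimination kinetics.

4201 mg

LD = Css × Vd = 20.1 × 209 = 4201 mg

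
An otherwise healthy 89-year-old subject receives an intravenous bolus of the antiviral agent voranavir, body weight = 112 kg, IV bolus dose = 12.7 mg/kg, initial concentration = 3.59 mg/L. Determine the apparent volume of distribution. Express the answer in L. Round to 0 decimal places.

Dose = 12.7 × 112 = 1422 mg
Vd = Dose / C₀ = 1422 / 3.59 = 396.1 L

396 L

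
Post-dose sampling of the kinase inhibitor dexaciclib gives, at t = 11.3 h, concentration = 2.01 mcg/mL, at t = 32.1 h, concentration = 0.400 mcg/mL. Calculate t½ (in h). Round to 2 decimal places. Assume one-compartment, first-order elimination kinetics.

8.93 h

k = ln(C₁/C₂) / (t₂ − t₁) = ln(2.01/0.400) / (32.1 − 11.3)
  = 1.614 / 20.80 = 0.07760 h⁻¹
t½ = ln2 / k = 0.693147 / 0.07760 = 8.932 h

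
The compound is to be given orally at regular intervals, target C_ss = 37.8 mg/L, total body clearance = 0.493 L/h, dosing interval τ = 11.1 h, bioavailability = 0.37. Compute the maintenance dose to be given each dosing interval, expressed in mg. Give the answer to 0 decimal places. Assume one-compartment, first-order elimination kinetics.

559 mg

At steady state, F × (Dose/τ) = Css × CL.
Dose = Css × CL × τ / F = 37.8 × 0.4930 × 11.1 / 0.37 = 559.1 mg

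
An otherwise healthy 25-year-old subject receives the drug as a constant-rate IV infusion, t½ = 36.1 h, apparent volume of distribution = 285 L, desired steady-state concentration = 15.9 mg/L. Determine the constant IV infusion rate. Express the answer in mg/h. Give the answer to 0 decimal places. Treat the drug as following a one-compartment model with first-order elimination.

87 mg/h

k = ln2 / t½ = 0.693147 / 36.1 = 0.01920 h⁻¹
CL = k × Vd = 0.01920 × 285 = 5.472 L/h
At steady state, infusion rate R₀ = Css × CL = 15.9 × 5.472 = 87.00 mg/h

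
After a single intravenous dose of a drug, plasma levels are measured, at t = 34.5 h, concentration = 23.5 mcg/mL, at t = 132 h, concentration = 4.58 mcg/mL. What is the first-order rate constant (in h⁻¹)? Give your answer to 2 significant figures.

k = ln(C₁/C₂) / (t₂ − t₁) = ln(23.5/4.58) / (132 − 34.5)
  = 1.635 / 97.50 = 0.01677 h⁻¹

0.017 h⁻¹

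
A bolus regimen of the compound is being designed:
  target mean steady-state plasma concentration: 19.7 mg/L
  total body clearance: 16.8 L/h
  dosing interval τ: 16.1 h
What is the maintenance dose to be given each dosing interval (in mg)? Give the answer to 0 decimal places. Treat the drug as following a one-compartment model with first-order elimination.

5328 mg

At steady state, Dose/τ = Css × CL.
Dose = Css × CL × τ = 19.7 × 16.80 × 16.1 = 5328 mg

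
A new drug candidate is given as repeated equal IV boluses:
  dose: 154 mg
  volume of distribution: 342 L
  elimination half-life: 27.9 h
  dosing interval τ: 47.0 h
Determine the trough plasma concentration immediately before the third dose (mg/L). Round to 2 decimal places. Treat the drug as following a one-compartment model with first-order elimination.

0.18 mg/L

C₀ per dose = Dose / Vd = 154 / 342 = 0.4503 mg/L
k = ln2 / t½ = 0.693147 / 27.9 = 0.02484 h⁻¹
Fraction remaining after one interval: r = e^(−kτ) = e^(−0.02484 × 47.0) = 0.3112
Before dose 3, 2 doses have been given (aged 1τ, 2τ).
C_trough = C₀ × (r + r²) = 0.4503 × (0.3112 + 0.09685) = 0.1837 mg/L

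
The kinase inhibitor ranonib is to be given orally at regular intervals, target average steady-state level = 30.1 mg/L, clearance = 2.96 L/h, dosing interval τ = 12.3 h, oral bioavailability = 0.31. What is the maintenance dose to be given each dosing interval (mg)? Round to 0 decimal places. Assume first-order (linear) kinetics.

At steady state, F × (Dose/τ) = Css × CL.
Dose = Css × CL × τ / F = 30.1 × 2.960 × 12.3 / 0.31 = 3535 mg

3535 mg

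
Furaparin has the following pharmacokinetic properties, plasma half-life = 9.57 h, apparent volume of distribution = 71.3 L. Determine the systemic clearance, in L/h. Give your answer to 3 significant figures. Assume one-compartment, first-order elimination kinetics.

5.16 L/h

k = ln2 / t½ = 0.693147 / 9.57 = 0.07243 h⁻¹
CL = k × Vd = 0.07243 × 71.3 = 5.164 L/h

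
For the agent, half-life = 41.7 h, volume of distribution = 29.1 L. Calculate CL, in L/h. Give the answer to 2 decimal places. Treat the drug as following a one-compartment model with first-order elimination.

0.48 L/h

k = ln2 / t½ = 0.693147 / 41.7 = 0.01662 h⁻¹
CL = k × Vd = 0.01662 × 29.1 = 0.4836 L/h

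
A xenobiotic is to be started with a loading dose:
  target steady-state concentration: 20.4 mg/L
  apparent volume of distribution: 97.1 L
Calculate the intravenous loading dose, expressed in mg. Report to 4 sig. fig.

LD = Css × Vd = 20.4 × 97.1 = 1981 mg

1981 mg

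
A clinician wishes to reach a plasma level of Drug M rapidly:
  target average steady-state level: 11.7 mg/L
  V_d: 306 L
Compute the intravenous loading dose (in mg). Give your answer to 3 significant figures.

LD = Css × Vd = 11.7 × 306 = 3580 mg

3580 mg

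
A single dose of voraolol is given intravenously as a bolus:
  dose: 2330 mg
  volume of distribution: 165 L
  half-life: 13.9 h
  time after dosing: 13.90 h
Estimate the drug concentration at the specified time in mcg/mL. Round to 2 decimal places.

7.06 mcg/mL

C₀ = Dose / Vd = 2330 / 165 = 14.12 mg/L
k = ln2 / t½ = 0.693147 / 13.9 = 0.04987 h⁻¹
t / t½ = 13.90 / 13.9 = 1 half-lives
C = C₀ × (1/2)^1 = 14.12 × 0.5000 = 7.060 mg/L
(7.060 mg/L = 7.060 mcg/mL)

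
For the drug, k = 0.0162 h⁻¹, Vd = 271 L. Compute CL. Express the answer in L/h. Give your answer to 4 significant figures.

4.390 L/h

CL = k × Vd = 0.0162 × 271 = 4.390 L/h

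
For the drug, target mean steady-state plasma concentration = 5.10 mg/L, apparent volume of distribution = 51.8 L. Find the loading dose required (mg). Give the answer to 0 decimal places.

LD = Css × Vd = 5.10 × 51.8 = 264.2 mg

264 mg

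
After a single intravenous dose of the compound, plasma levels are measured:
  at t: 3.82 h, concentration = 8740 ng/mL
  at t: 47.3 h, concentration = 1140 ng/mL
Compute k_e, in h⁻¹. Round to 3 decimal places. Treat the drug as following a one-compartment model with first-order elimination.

0.047 h⁻¹

k = ln(C₁/C₂) / (t₂ − t₁) = ln(8740/1140) / (47.3 − 3.82)
  = 2.037 / 43.48 = 0.04685 h⁻¹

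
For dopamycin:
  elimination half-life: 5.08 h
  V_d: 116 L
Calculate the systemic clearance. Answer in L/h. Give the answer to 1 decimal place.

15.8 L/h

k = ln2 / t½ = 0.693147 / 5.08 = 0.1364 h⁻¹
CL = k × Vd = 0.1364 × 116 = 15.82 L/h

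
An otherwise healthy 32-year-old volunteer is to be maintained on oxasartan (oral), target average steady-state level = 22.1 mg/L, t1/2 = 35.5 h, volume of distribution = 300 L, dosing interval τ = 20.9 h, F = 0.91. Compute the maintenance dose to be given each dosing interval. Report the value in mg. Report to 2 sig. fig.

k = ln2 / t½ = 0.693147 / 35.5 = 0.01953 h⁻¹
CL = k × Vd = 0.01953 × 300 = 5.859 L/h
At steady state, F × (Dose/τ) = Css × CL.
Dose = Css × CL × τ / F = 22.1 × 5.859 × 20.9 / 0.91 = 2974 mg

3000 mg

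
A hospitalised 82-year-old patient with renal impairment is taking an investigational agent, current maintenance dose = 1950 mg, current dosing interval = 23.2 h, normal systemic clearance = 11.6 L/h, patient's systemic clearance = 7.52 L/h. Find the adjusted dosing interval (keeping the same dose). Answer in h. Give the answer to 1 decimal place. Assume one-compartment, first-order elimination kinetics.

35.8 h

To keep the same average steady-state level, dosing rate must scale with clearance.
CL ratio = 7.52 / 11.6 = 0.6483
New interval (same dose) = 23.2 / 0.6483 = 35.79 h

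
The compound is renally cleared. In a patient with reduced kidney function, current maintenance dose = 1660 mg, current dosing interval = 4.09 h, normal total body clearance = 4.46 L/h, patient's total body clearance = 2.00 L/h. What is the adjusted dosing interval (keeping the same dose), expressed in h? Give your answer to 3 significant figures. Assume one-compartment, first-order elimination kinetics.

To keep the same average steady-state level, dosing rate must scale with clearance.
CL ratio = 2.00 / 4.46 = 0.4484
New interval (same dose) = 4.09 / 0.4484 = 9.121 h

9.12 h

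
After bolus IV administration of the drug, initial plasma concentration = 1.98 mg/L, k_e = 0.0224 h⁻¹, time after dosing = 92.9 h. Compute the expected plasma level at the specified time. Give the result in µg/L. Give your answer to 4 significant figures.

C = C₀ · e^(−k·t) = 1.980 × e^(−0.02240 × 92.9)
  = 1.980 × 0.1248 = 0.2471 mg/L
Convert: 0.2471 mg/L × 1000 = 247.1 µg/L

247.1 µg/L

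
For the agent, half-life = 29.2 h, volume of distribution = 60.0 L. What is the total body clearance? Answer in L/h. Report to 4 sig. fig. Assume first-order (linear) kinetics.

k = ln2 / t½ = 0.693147 / 29.2 = 0.02374 h⁻¹
CL = k × Vd = 0.02374 × 60.0 = 1.424 L/h

1.424 L/h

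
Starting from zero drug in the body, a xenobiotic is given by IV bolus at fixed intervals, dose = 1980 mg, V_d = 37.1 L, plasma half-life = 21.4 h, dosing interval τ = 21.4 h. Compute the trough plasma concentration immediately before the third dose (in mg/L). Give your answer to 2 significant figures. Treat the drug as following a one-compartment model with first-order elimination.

40 mg/L

C₀ per dose = Dose / Vd = 1980 / 37.1 = 53.37 mg/L
k = ln2 / t½ = 0.693147 / 21.4 = 0.03239 h⁻¹
Fraction remaining after one interval: r = e^(−kτ) = e^(−0.03239 × 21.4) = 0.5000
Before dose 3, 2 doses have been given (aged 1τ, 2τ).
C_trough = C₀ × (r + r²) = 53.37 × (0.5000 + 0.2500) = 40.03 mg/L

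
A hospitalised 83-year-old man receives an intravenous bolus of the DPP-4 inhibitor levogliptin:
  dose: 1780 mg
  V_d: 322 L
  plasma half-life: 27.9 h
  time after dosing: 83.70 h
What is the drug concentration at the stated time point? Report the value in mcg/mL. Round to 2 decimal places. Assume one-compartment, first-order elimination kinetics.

C₀ = Dose / Vd = 1780 / 322 = 5.528 mg/L
k = ln2 / t½ = 0.693147 / 27.9 = 0.02484 h⁻¹
t / t½ = 83.70 / 27.9 = 3 half-lives
C = C₀ × (1/2)^3 = 5.528 × 0.1250 = 0.6910 mg/L
(0.6910 mg/L = 0.6910 mcg/mL)

0.69 mcg/mL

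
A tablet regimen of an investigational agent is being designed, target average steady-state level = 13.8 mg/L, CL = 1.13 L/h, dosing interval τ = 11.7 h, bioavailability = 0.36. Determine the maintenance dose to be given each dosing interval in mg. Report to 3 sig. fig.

507 mg

At steady state, F × (Dose/τ) = Css × CL.
Dose = Css × CL × τ / F = 13.8 × 1.130 × 11.7 / 0.36 = 506.8 mg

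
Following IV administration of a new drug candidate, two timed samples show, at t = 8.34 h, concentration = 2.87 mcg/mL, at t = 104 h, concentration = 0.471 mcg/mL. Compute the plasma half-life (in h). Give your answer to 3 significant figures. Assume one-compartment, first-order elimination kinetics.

36.7 h

k = ln(C₁/C₂) / (t₂ − t₁) = ln(2.87/0.471) / (104 − 8.34)
  = 1.807 / 95.66 = 0.01889 h⁻¹
t½ = ln2 / k = 0.693147 / 0.01889 = 36.69 h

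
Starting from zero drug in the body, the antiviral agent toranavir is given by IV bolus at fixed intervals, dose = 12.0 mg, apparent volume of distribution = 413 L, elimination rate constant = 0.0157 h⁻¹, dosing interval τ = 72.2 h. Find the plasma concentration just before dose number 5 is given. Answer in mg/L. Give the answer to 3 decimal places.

0.014 mg/L

C₀ per dose = Dose / Vd = 12.0 / 413 = 0.02906 mg/L
Fraction remaining after one interval: r = e^(−kτ) = e^(−0.01570 × 72.2) = 0.3219
Before dose 5, 4 doses have been given (aged 1τ, 2τ, 3τ, 4τ).
C_trough = C₀ × (r + r² + … + r^4) = C₀ × r(1−r^4)/(1−r)
        = 0.02906 × 0.3219 × (1 − 0.01074) / (1 − 0.3219) = 0.01365 mg/L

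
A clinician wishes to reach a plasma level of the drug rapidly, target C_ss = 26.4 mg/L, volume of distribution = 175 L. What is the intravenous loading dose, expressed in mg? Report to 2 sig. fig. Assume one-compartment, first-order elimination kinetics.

4600 mg

LD = Css × Vd = 26.4 × 175 = 4620 mg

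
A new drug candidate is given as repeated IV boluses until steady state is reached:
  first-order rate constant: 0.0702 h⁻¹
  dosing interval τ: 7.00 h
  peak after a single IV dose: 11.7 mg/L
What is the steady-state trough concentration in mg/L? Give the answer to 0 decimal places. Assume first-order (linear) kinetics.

e^(−kτ) = e^(−0.07020 × 7.00) = 0.6118
Accumulation ratio R = 1 / (1 − e^(−kτ)) = 1 / (1 − 0.6118) = 2.576
Steady-state trough = C₀ × R × e^(−kτ) = 11.7 × 2.576 × 0.6118 = 18.44 mg/L

18 mg/L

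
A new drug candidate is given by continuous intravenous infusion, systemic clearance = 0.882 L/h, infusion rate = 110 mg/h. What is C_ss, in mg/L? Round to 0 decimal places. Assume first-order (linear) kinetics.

At steady state Css = R₀ / CL = 110 / 0.8820 = 124.7 mg/L

125 mg/L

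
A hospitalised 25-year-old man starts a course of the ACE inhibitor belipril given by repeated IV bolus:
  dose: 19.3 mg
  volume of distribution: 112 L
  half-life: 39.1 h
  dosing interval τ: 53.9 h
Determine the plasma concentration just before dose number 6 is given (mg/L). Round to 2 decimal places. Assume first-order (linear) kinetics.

0.11 mg/L

C₀ per dose = Dose / Vd = 19.3 / 112 = 0.1723 mg/L
k = ln2 / t½ = 0.693147 / 39.1 = 0.01773 h⁻¹
Fraction remaining after one interval: r = e^(−kτ) = e^(−0.01773 × 53.9) = 0.3846
Before dose 6, 5 doses have been given (aged 1τ, 2τ, 3τ, 4τ, 5τ).
C_trough = C₀ × (r + r² + … + r^5) = C₀ × r(1−r^5)/(1−r)
        = 0.1723 × 0.3846 × (1 − 0.008415) / (1 − 0.3846) = 0.1068 mg/L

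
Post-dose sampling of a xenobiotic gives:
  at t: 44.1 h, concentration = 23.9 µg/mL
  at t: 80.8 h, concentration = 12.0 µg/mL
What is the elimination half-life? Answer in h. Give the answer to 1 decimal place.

36.9 h

k = ln(C₁/C₂) / (t₂ − t₁) = ln(23.9/12.0) / (80.8 − 44.1)
  = 0.6890 / 36.70 = 0.01877 h⁻¹
t½ = ln2 / k = 0.693147 / 0.01877 = 36.93 h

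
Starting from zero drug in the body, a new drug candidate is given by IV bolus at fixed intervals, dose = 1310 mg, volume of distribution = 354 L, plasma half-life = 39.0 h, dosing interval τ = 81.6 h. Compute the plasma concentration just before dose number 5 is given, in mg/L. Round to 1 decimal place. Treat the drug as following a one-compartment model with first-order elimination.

C₀ per dose = Dose / Vd = 1310 / 354 = 3.701 mg/L
k = ln2 / t½ = 0.693147 / 39.0 = 0.01777 h⁻¹
Fraction remaining after one interval: r = e^(−kτ) = e^(−0.01777 × 81.6) = 0.2346
Before dose 5, 4 doses have been given (aged 1τ, 2τ, 3τ, 4τ).
C_trough = C₀ × (r + r² + … + r^4) = C₀ × r(1−r^4)/(1−r)
        = 3.701 × 0.2346 × (1 − 0.003029) / (1 − 0.2346) = 1.131 mg/L

1.1 mg/L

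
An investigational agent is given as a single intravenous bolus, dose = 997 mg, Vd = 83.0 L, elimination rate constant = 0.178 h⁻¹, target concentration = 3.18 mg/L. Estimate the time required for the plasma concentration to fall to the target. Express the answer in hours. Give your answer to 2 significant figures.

C₀ = Dose / Vd = 997.0 / 83.0 = 12.01 mg/L
t = ln(C₀ / C) / k = ln(12.01 / 3.18) / 0.1780
  = ln(3.777) / 0.1780 = 1.329 / 0.1780 = 7.466 h

7.5 h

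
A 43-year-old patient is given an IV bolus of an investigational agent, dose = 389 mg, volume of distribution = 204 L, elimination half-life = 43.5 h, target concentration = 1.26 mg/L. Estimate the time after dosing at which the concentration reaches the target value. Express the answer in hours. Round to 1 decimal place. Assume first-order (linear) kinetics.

C₀ = Dose / Vd = 389.0 / 204 = 1.907 mg/L
k = ln2 / t½ = 0.693147 / 43.5 = 0.01593 h⁻¹
t = ln(C₀ / C) / k = ln(1.907 / 1.26) / 0.01593
  = ln(1.513) / 0.01593 = 0.4141 / 0.01593 = 25.99 h

26.0 h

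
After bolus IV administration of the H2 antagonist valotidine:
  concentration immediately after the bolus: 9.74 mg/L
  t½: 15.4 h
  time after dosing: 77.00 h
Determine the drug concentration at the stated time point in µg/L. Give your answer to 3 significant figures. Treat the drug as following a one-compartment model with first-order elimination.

k = ln2 / t½ = 0.693147 / 15.4 = 0.04501 h⁻¹
t / t½ = 77.00 / 15.4 = 5 half-lives
C = C₀ × (1/2)^5 = 9.740 × 0.03125 = 0.3044 mg/L
Convert: 0.3044 mg/L × 1000 = 304.4 µg/L

304 µg/L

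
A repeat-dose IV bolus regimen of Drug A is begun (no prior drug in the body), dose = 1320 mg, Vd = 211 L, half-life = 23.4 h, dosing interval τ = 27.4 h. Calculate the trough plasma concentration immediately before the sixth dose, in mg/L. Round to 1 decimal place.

4.9 mg/L

C₀ per dose = Dose / Vd = 1320 / 211 = 6.256 mg/L
k = ln2 / t½ = 0.693147 / 23.4 = 0.02962 h⁻¹
Fraction remaining after one interval: r = e^(−kτ) = e^(−0.02962 × 27.4) = 0.4442
Before dose 6, 5 doses have been given (aged 1τ, 2τ, 3τ, 4τ, 5τ).
C_trough = C₀ × (r + r² + … + r^5) = C₀ × r(1−r^5)/(1−r)
        = 6.256 × 0.4442 × (1 − 0.01729) / (1 − 0.4442) = 4.913 mg/L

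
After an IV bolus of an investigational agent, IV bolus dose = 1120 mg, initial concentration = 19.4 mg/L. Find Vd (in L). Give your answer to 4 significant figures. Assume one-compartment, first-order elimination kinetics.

Vd = Dose / C₀ = 1120 / 19.4 = 57.73 L

57.73 L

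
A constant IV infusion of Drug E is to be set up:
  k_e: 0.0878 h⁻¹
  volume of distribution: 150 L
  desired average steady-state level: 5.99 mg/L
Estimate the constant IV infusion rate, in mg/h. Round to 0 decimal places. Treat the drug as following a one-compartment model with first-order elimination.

79 mg/h

CL = k × Vd = 0.08780 × 150 = 13.17 L/h
At steady state, infusion rate R₀ = Css × CL = 5.99 × 13.17 = 78.89 mg/h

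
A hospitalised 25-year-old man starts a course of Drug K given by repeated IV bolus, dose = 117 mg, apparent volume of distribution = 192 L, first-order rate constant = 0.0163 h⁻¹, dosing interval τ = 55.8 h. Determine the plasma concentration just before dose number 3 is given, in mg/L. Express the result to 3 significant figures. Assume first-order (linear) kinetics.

C₀ per dose = Dose / Vd = 117 / 192 = 0.6094 mg/L
Fraction remaining after one interval: r = e^(−kτ) = e^(−0.01630 × 55.8) = 0.4027
Before dose 3, 2 doses have been given (aged 1τ, 2τ).
C_trough = C₀ × (r + r²) = 0.6094 × (0.4027 + 0.1622) = 0.3443 mg/L

0.344 mg/L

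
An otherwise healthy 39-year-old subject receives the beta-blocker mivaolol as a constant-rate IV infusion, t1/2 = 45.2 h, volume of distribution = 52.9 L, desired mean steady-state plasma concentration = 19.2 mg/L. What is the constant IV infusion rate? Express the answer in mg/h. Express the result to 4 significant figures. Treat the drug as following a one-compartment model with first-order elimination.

15.58 mg/h

k = ln2 / t½ = 0.693147 / 45.2 = 0.01534 h⁻¹
CL = k × Vd = 0.01534 × 52.9 = 0.8115 L/h
At steady state, infusion rate R₀ = Css × CL = 19.2 × 0.8115 = 15.58 mg/h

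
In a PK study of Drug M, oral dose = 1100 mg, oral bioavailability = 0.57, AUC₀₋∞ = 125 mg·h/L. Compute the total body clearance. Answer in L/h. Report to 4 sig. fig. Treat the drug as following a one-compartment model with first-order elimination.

5.016 L/h

CL = F·Dose / AUC = 0.57 × 1100 / 125 = 5.016 L/h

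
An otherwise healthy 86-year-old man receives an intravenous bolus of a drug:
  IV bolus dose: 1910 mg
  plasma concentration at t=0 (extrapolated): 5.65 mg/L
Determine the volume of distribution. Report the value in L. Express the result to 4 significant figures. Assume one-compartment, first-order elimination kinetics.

338.1 L

Vd = Dose / C₀ = 1910 / 5.65 = 338.1 L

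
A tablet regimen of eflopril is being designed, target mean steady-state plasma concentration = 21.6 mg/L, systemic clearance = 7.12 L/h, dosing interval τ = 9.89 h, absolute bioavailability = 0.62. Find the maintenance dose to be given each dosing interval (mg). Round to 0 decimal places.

At steady state, F × (Dose/τ) = Css × CL.
Dose = Css × CL × τ / F = 21.6 × 7.120 × 9.89 / 0.62 = 2453 mg

2453 mg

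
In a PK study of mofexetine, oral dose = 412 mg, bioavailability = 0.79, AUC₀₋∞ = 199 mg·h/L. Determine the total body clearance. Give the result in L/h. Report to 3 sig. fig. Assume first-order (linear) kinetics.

1.64 L/h

CL = F·Dose / AUC = 0.79 × 412 / 199 = 1.636 L/h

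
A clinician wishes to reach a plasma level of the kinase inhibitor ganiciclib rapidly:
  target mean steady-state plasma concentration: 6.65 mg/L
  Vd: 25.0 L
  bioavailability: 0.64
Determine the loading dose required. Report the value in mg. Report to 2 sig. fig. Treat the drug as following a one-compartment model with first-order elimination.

260 mg

LD = Css × Vd / F = 6.65 × 25.0 / 0.64 = 259.8 mg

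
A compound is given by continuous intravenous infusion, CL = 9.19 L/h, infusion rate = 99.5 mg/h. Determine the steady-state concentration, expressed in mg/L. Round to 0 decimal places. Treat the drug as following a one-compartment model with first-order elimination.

At steady state Css = R₀ / CL = 99.5 / 9.190 = 10.83 mg/L

11 mg/L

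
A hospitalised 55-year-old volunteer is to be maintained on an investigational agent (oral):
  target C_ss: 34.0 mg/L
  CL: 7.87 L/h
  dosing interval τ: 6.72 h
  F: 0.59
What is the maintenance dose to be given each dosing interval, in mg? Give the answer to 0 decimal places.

At steady state, F × (Dose/τ) = Css × CL.
Dose = Css × CL × τ / F = 34.0 × 7.870 × 6.72 / 0.59 = 3048 mg

3048 mg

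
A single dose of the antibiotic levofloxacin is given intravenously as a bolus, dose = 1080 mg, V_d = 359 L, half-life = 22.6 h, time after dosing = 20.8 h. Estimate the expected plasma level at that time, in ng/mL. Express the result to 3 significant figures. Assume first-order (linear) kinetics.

1590 ng/mL

C₀ = Dose / Vd = 1080 / 359 = 3.008 mg/L
k = ln2 / t½ = 0.693147 / 22.6 = 0.03067 h⁻¹
C = C₀ · e^(−k·t) = 3.008 × e^(−0.03067 × 20.8)
  = 3.008 × 0.5284 = 1.589 mg/L
Convert: 1.589 mg/L × 1000 = 1589 ng/mL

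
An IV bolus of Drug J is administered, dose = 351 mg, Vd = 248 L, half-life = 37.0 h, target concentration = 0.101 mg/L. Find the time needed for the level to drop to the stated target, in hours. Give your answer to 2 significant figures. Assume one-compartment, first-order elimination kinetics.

C₀ = Dose / Vd = 351.0 / 248 = 1.415 mg/L
k = ln2 / t½ = 0.693147 / 37.0 = 0.01873 h⁻¹
t = ln(C₀ / C) / k = ln(1.415 / 0.101) / 0.01873
  = ln(14.01) / 0.01873 = 2.640 / 0.01873 = 141.0 h

140 h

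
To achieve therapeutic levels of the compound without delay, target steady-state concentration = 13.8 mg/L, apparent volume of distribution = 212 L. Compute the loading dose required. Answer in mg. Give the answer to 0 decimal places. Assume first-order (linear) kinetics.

LD = Css × Vd = 13.8 × 212 = 2926 mg

2926 mg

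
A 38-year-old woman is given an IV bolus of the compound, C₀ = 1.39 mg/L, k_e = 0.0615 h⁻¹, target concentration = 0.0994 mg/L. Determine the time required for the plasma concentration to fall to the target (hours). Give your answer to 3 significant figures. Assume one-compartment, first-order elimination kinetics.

42.9 h

t = ln(C₀ / C) / k = ln(1.390 / 0.0994) / 0.06150
  = ln(13.98) / 0.06150 = 2.638 / 0.06150 = 42.89 h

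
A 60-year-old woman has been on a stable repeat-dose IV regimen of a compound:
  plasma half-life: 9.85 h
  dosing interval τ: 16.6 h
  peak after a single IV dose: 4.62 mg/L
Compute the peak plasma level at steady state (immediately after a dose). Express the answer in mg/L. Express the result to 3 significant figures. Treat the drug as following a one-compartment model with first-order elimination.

6.70 mg/L

k = ln2 / t½ = 0.693147 / 9.85 = 0.07037 h⁻¹
e^(−kτ) = e^(−0.07037 × 16.6) = 0.3109
Accumulation ratio R = 1 / (1 − e^(−kτ)) = 1 / (1 − 0.3109) = 1.451
Steady-state peak = C₀ × R = 4.62 × 1.451 = 6.704 mg/L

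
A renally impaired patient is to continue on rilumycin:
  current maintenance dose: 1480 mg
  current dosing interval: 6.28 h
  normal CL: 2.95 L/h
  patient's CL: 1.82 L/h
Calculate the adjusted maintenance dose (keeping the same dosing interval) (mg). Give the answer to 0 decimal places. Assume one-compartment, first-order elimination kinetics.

To keep the same average steady-state level, dosing rate must scale with clearance.
CL ratio = 1.82 / 2.95 = 0.6169
New dose (same interval) = 1480 × 0.6169 = 913.0 mg

913 mg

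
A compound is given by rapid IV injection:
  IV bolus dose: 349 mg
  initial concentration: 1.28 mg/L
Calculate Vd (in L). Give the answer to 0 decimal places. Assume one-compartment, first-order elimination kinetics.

273 L

Vd = Dose / C₀ = 349.0 / 1.28 = 272.7 L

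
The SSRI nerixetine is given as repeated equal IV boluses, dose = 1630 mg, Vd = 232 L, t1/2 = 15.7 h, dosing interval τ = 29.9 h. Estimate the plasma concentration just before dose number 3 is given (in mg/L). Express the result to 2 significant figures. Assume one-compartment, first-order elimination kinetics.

2.4 mg/L

C₀ per dose = Dose / Vd = 1630 / 232 = 7.026 mg/L
k = ln2 / t½ = 0.693147 / 15.7 = 0.04415 h⁻¹
Fraction remaining after one interval: r = e^(−kτ) = e^(−0.04415 × 29.9) = 0.2671
Before dose 3, 2 doses have been given (aged 1τ, 2τ).
C_trough = C₀ × (r + r²) = 7.026 × (0.2671 + 0.07134) = 2.378 mg/L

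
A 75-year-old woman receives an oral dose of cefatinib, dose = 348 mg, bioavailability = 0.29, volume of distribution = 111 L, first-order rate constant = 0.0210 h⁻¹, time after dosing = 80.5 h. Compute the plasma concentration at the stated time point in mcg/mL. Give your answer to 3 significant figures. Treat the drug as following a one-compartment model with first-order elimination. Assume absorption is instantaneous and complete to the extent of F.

Amount reaching circulation = F × Dose = 0.29 × 348.0 = 100.9 mg
C₀ = F·Dose / Vd = 100.9 / 111 = 0.9090 mg/L
C = C₀ · e^(−k·t) = 0.9090 × e^(−0.02100 × 80.5)
  = 0.9090 × 0.1844 = 0.1676 mg/L
(0.1676 mg/L = 0.1676 mcg/mL)

0.168 mcg/mL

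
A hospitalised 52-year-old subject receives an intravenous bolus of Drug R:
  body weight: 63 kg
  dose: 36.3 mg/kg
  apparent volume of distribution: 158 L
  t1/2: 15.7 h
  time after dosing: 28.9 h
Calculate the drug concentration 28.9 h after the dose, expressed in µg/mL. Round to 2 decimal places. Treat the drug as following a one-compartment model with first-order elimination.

4.04 µg/mL

Total dose = 36.3 × 63 = 2287 mg
C₀ = Dose / Vd = 2287 / 158 = 14.47 mg/L
k = ln2 / t½ = 0.693147 / 15.7 = 0.04415 h⁻¹
C = C₀ · e^(−k·t) = 14.47 × e^(−0.04415 × 28.9)
  = 14.47 × 0.2792 = 4.040 mg/L
(4.040 mg/L = 4.040 µg/mL)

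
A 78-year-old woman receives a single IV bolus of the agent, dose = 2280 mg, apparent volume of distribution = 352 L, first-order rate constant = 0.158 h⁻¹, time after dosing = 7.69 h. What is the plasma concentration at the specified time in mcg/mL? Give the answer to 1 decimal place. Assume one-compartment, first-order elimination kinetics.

1.9 mcg/mL

C₀ = Dose / Vd = 2280 / 352 = 6.477 mg/L
C = C₀ · e^(−k·t) = 6.477 × e^(−0.1580 × 7.69)
  = 6.477 × 0.2967 = 1.922 mg/L
(1.922 mg/L = 1.922 mcg/mL)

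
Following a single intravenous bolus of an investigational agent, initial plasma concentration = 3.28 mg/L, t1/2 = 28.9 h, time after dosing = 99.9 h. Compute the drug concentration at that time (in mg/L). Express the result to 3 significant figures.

0.299 mg/L

k = ln2 / t½ = 0.693147 / 28.9 = 0.02398 h⁻¹
C = C₀ · e^(−k·t) = 3.280 × e^(−0.02398 × 99.9)
  = 3.280 × 0.09112 = 0.2989 mg/L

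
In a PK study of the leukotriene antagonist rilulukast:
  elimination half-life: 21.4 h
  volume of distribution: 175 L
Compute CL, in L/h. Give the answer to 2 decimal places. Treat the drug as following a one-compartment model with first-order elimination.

k = ln2 / t½ = 0.693147 / 21.4 = 0.03239 h⁻¹
CL = k × Vd = 0.03239 × 175 = 5.668 L/h

5.67 L/h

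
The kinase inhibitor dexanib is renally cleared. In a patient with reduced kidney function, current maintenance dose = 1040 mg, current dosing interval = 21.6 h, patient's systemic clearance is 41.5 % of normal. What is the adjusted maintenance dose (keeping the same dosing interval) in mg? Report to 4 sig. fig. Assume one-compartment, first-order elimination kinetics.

To keep the same average steady-state level, dosing rate must scale with clearance.
CL ratio = 41.5 / 100 = 0.4150
New dose (same interval) = 1040 × 0.4150 = 431.6 mg

431.6 mg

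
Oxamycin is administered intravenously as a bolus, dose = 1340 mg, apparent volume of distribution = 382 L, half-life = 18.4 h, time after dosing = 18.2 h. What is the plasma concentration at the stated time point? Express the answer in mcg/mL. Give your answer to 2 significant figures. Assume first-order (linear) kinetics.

1.8 mcg/mL

C₀ = Dose / Vd = 1340 / 382 = 3.508 mg/L
k = ln2 / t½ = 0.693147 / 18.4 = 0.03767 h⁻¹
C = C₀ · e^(−k·t) = 3.508 × e^(−0.03767 × 18.2)
  = 3.508 × 0.5038 = 1.767 mg/L
(1.767 mg/L = 1.767 mcg/mL)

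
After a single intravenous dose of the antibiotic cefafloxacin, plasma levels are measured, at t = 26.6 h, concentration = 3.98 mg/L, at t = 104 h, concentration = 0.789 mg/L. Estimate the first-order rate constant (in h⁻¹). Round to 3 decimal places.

0.021 h⁻¹

k = ln(C₁/C₂) / (t₂ − t₁) = ln(3.98/0.789) / (104 − 26.6)
  = 1.618 / 77.40 = 0.02090 h⁻¹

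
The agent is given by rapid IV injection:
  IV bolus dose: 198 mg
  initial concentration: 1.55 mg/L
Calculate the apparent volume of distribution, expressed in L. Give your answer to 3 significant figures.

128 L

Vd = Dose / C₀ = 198.0 / 1.55 = 127.7 L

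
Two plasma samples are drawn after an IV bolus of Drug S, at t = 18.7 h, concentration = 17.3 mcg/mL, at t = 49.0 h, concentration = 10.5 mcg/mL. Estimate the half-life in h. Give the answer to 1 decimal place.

k = ln(C₁/C₂) / (t₂ − t₁) = ln(17.3/10.5) / (49.0 − 18.7)
  = 0.4993 / 30.30 = 0.01648 h⁻¹
t½ = ln2 / k = 0.693147 / 0.01648 = 42.06 h

42.1 h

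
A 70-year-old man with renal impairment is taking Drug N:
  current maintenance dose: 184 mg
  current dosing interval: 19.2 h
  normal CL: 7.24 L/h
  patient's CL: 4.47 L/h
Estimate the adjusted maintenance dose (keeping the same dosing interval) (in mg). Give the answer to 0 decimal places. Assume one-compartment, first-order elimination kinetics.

114 mg

To keep the same average steady-state level, dosing rate must scale with clearance.
CL ratio = 4.47 / 7.24 = 0.6174
New dose (same interval) = 184 × 0.6174 = 113.6 mg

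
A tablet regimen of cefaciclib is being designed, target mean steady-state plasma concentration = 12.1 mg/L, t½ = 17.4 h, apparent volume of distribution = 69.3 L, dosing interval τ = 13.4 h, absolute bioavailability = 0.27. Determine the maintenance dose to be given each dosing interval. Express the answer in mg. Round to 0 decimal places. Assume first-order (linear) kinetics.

k = ln2 / t½ = 0.693147 / 17.4 = 0.03984 h⁻¹
CL = k × Vd = 0.03984 × 69.3 = 2.761 L/h
At steady state, F × (Dose/τ) = Css × CL.
Dose = Css × CL × τ / F = 12.1 × 2.761 × 13.4 / 0.27 = 1658 mg

1658 mg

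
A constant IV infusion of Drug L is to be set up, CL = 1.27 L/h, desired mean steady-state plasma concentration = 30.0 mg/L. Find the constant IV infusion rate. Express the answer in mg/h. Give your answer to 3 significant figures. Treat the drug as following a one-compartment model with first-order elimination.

At steady state, infusion rate R₀ = Css × CL = 30.0 × 1.270 = 38.10 mg/h

38.1 mg/h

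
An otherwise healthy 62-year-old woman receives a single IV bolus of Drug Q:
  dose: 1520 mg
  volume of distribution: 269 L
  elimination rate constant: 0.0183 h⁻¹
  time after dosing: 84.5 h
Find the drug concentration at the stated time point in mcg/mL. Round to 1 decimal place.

C₀ = Dose / Vd = 1520 / 269 = 5.651 mg/L
C = C₀ · e^(−k·t) = 5.651 × e^(−0.01830 × 84.5)
  = 5.651 × 0.2130 = 1.204 mg/L
(1.204 mg/L = 1.204 mcg/mL)

1.2 mcg/mL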